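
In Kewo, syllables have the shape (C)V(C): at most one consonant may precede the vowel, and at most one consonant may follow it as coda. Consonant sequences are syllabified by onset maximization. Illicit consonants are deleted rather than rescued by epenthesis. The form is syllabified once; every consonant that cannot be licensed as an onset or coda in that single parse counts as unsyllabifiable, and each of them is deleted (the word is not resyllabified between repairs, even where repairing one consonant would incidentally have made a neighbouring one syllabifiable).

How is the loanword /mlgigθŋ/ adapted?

gig

Under (C)V(C), the unsyllabifiable consonants are /m/, /l/, /θ/, /ŋ/ (at most one coda consonant is licensed; onsets are limited to one consonant).
Deletion applies to /m/, /l/, /θ/, /ŋ/.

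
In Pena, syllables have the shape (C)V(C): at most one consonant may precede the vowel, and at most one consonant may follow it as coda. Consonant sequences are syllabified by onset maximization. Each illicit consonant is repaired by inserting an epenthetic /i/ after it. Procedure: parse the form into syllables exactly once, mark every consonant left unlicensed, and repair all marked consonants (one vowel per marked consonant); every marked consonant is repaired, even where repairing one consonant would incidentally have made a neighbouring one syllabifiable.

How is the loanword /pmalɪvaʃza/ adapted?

Syllabifying with onset maximization leaves /p/ stranded (at most one coda consonant is licensed; onsets are limited to one consonant).
Epenthesis after each stranded consonant: /p/ → /pi/.

pimalɪvaʃza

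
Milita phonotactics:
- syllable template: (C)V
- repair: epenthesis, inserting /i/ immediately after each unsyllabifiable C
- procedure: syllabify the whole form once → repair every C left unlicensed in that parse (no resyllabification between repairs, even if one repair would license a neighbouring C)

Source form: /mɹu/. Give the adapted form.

miɹu

Under (C)V, the unsyllabifiable consonants are /m/ (no codas are permitted; onsets are limited to one consonant).
Each unlicensed consonant becomes the onset of a new syllable: /m/ → /mi/.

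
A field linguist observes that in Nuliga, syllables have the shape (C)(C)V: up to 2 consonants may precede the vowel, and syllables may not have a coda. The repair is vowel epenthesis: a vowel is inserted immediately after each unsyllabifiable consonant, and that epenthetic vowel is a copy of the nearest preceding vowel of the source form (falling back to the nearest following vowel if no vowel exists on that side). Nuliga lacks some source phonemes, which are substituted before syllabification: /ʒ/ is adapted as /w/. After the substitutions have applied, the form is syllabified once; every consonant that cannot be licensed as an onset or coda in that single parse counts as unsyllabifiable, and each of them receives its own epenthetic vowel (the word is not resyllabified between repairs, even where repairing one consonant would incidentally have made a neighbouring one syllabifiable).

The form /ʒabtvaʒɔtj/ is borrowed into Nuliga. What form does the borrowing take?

Substitution: /ʒ/ → /w/, giving /wabtvawɔtj/.
The consonants /b/, /t/, /j/ cannot be parsed into a legal (C)(C)V syllable (no codas are permitted; onsets may contain at most 2 consonants).
Each unlicensed consonant becomes the onset of a new syllable: /b/ → /ba/, /t/ → /tɔ/, /j/ → /jɔ/.

wabatvawɔtɔjɔ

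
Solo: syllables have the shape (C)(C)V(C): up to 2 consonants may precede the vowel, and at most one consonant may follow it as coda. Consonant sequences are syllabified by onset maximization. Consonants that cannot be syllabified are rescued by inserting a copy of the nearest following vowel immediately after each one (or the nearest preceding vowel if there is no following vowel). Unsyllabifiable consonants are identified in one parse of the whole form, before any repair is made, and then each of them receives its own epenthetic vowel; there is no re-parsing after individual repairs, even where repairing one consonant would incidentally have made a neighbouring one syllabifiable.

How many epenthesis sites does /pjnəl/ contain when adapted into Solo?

The unsyllabifiable consonants are /p/; each receives one epenthetic vowel.

1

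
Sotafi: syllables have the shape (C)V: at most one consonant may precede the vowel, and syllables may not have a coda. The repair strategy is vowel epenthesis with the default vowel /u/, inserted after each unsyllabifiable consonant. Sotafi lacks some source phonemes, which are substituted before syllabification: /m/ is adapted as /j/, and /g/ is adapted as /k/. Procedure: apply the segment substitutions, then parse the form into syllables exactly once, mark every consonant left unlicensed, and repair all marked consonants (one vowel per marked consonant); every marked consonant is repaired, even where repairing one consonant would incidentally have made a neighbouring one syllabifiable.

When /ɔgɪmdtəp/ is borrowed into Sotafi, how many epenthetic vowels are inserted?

After substitution the input is /ɔkɪjdtəp/.
The unsyllabifiable consonants are /j/, /d/, /p/; each receives one epenthetic vowel.

3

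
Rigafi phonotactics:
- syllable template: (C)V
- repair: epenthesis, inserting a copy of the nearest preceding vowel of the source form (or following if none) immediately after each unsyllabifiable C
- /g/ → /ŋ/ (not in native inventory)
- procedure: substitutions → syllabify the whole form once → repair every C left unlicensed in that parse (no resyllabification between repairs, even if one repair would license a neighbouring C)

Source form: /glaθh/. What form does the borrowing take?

Substitution: /g/ → /ŋ/, giving /ŋlaθh/.
Syllabifying with onset maximization leaves /ŋ/, /θ/, /h/ stranded (no codas are permitted; onsets are limited to one consonant).
Epenthesis after each stranded consonant: /ŋ/ → /ŋa/, /θ/ → /θa/, /h/ → /ha/.

ŋalaθaha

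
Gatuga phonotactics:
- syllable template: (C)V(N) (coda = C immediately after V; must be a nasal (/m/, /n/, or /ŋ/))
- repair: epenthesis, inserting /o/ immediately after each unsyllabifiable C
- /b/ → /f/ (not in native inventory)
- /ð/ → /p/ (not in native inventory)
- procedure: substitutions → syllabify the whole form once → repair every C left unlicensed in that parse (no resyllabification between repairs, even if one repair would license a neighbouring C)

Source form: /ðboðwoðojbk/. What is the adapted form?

Substitution: /ð/ → /p/, /b/ → /f/, giving /pfopwopojfk/.
The consonants /p/, /p/, /j/, /f/, /k/ cannot be parsed into a legal (C)V(N) syllable (only a nasal (/m/, /n/, or /ŋ/) is licensed in coda position; onsets are limited to one consonant).
Inserting the epenthetic vowel yields /p/ → /po/, /p/ → /po/, /j/ → /jo/, /f/ → /fo/, /k/ → /ko/.

pofopowopojofoko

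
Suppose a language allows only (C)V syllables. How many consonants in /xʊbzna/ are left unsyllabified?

Under (C)V, the unsyllabifiable consonants are /b/, /z/ (no codas are permitted; onsets are limited to one consonant).

2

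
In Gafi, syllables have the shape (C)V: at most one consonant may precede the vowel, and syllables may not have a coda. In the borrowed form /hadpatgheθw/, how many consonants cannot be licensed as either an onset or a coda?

5

The consonants /d/, /t/, /g/, /θ/, /w/ cannot be parsed into a legal (C)V syllable (no codas are permitted; onsets are limited to one consonant).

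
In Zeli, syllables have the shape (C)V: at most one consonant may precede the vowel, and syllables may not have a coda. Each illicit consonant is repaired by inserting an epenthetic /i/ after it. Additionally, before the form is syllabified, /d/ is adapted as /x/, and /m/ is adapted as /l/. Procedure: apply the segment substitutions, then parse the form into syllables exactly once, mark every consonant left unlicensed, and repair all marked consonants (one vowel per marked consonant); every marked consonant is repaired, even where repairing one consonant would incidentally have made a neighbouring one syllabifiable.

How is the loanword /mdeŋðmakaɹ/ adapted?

Substitution: /m/ → /l/, /d/ → /x/, giving /lxeŋðlakaɹ/.
The consonants /l/, /ŋ/, /ð/, /ɹ/ cannot be parsed into a legal (C)V syllable (no codas are permitted; onsets are limited to one consonant).
Epenthesis after each stranded consonant: /l/ → /li/, /ŋ/ → /ŋi/, /ð/ → /ði/, /ɹ/ → /ɹi/.

lixeŋiðilakaɹi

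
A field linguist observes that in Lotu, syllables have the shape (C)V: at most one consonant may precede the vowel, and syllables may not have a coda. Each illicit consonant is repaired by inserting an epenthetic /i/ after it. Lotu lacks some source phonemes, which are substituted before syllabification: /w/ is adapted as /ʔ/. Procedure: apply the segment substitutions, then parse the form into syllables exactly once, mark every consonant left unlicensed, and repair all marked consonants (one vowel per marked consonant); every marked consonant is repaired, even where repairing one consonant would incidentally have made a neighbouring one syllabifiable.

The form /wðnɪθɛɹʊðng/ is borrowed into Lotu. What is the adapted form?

ʔiðinɪθɛɹʊðinigi

Substitution: /w/ → /ʔ/, giving /ʔðnɪθɛɹʊðng/.
Under (C)V, the unsyllabifiable consonants are /ʔ/, /ð/, /ð/, /n/, /g/ (no codas are permitted; onsets are limited to one consonant).
Inserting the epenthetic vowel yields /ʔ/ → /ʔi/, /ð/ → /ði/, /ð/ → /ði/, /n/ → /ni/, /g/ → /gi/.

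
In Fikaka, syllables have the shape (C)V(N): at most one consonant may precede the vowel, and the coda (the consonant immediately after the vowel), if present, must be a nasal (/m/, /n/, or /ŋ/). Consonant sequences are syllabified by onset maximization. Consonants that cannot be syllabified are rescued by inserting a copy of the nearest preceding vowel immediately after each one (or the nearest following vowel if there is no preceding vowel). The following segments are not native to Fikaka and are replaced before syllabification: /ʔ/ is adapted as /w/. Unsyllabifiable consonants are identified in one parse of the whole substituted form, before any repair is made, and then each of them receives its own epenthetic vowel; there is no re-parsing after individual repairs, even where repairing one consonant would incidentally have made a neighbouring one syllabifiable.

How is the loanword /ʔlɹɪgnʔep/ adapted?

wɪlɪɹɪgɪnɪwepe

Substitution: /ʔ/ → /w/, giving /wlɹɪgnwep/.
The consonants /w/, /l/, /g/, /n/, /p/ cannot be parsed into a legal (C)V(N) syllable (only a nasal (/m/, /n/, or /ŋ/) is licensed in coda position; onsets are limited to one consonant).
Epenthesis after each stranded consonant: /w/ → /wɪ/, /l/ → /lɪ/, /g/ → /gɪ/, /n/ → /nɪ/, /p/ → /pe/.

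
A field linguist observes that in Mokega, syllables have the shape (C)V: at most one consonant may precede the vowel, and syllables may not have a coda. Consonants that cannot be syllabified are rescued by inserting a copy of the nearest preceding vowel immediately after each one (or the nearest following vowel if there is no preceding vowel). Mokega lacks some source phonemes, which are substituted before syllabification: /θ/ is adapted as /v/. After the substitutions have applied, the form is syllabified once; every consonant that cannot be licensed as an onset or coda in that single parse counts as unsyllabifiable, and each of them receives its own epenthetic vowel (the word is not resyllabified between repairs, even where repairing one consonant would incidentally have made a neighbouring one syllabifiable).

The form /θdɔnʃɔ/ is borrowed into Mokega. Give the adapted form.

Substitution: /θ/ → /v/, giving /vdɔnʃɔ/.
Syllabifying with onset maximization leaves /v/, /n/ stranded (no codas are permitted; onsets are limited to one consonant).
Each unlicensed consonant becomes the onset of a new syllable: /v/ → /vɔ/, /n/ → /nɔ/.

vɔdɔnɔʃɔ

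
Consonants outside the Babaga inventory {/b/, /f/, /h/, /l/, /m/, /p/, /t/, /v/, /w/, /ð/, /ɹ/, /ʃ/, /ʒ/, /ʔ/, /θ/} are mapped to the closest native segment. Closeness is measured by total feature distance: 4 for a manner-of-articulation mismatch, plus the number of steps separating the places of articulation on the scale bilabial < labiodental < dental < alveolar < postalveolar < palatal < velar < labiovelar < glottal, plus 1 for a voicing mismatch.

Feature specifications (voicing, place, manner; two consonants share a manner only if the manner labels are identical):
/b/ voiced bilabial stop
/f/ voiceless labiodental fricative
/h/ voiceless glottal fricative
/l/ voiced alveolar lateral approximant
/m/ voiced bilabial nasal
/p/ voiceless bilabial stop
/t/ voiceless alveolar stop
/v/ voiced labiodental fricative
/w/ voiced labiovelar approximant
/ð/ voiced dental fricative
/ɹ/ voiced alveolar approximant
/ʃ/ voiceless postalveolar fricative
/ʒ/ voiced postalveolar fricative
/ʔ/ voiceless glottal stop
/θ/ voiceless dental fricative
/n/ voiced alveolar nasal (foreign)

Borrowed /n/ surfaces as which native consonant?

/m/ is closest: same manner (nasal), place distance 3 (alveolar→bilabial), same voicing; total 3. Next closest is /l/ at distance 4.

m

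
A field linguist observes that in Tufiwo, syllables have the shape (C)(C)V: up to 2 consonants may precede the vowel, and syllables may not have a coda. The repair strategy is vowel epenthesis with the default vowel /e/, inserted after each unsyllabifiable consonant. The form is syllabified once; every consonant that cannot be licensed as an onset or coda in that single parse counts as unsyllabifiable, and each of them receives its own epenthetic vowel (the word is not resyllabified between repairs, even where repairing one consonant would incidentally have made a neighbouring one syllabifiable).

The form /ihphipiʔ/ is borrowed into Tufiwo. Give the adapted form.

ihephipiʔe

Syllabifying with onset maximization leaves /h/, /ʔ/ stranded (no codas are permitted; onsets may contain at most 2 consonants).
Each unlicensed consonant becomes the onset of a new syllable: /h/ → /he/, /ʔ/ → /ʔe/.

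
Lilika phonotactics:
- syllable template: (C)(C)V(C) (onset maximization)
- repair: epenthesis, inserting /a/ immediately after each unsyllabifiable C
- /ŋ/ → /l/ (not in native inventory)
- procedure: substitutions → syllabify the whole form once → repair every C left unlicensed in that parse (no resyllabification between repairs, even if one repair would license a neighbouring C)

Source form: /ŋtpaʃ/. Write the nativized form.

latpaʃ

Substitution: /ŋ/ → /l/, giving /ltpaʃ/.
Syllabifying with onset maximization leaves /l/ stranded (at most one coda consonant is licensed; onsets may contain at most 2 consonants).
Epenthesis after each stranded consonant: /l/ → /la/.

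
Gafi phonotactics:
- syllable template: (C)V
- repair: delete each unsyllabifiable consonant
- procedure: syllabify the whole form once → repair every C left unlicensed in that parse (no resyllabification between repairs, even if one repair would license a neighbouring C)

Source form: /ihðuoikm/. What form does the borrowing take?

iðuoi

Under (C)V, the unsyllabifiable consonants are /h/, /k/, /m/ (no codas are permitted; onsets are limited to one consonant).
Each unlicensed consonant is deleted: /h/, /k/, /m/.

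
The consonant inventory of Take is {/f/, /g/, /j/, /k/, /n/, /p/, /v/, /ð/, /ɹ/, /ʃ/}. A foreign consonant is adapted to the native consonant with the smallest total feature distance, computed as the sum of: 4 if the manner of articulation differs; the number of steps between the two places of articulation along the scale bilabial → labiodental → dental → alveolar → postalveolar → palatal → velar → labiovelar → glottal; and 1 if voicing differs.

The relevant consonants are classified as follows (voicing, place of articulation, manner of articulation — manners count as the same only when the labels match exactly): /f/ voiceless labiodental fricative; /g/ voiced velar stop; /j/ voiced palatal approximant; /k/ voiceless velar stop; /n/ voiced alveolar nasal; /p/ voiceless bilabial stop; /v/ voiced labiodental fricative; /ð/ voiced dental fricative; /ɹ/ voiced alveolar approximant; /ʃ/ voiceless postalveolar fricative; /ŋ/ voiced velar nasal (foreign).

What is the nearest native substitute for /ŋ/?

n

/n/ is closest: same manner (nasal), place distance 3 (velar→alveolar), same voicing; total 3. Next closest is /g/ at distance 4.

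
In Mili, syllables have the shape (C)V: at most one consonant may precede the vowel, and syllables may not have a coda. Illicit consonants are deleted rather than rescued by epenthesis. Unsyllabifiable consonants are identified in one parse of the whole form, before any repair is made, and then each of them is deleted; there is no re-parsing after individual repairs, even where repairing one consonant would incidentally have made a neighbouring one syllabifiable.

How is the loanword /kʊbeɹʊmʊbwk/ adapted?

kʊbeɹʊmʊ

Syllabifying with onset maximization leaves /b/, /w/, /k/ stranded (no codas are permitted; onsets are limited to one consonant).
Deletion applies to /b/, /w/, /k/.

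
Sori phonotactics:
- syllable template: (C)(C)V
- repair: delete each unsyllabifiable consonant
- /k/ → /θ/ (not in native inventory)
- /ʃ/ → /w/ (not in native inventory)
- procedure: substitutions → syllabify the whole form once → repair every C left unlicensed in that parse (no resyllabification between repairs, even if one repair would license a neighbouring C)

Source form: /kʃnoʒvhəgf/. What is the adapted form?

Substitution: /k/ → /θ/, /ʃ/ → /w/, giving /θwnoʒvhəgf/.
Syllabifying with onset maximization leaves /θ/, /ʒ/, /g/, /f/ stranded (no codas are permitted; onsets may contain at most 2 consonants).
Deleting the stranded consonants removes /θ/, /ʒ/, /g/, /f/.

wnovhə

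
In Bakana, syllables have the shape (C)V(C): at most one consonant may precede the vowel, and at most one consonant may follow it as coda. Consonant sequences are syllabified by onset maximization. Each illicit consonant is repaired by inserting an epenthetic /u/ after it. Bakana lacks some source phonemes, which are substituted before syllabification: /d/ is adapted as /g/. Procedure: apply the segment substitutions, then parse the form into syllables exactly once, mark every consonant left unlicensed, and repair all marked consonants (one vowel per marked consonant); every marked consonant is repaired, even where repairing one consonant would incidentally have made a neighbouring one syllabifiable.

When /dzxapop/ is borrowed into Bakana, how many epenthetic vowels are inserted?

2

After substitution the input is /gzxapop/.
The unsyllabifiable consonants are /g/, /z/; each receives one epenthetic vowel.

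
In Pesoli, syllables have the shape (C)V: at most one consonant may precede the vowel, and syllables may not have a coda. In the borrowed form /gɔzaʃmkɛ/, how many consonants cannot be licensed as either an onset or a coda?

Under (C)V, the unsyllabifiable consonants are /ʃ/, /m/ (no codas are permitted; onsets are limited to one consonant).

2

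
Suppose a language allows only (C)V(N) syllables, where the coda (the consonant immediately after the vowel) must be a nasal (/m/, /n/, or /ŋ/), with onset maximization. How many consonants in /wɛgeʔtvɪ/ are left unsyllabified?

2

Under (C)V(N), the unsyllabifiable consonants are /ʔ/, /t/ (only a nasal (/m/, /n/, or /ŋ/) is licensed in coda position; onsets are limited to one consonant).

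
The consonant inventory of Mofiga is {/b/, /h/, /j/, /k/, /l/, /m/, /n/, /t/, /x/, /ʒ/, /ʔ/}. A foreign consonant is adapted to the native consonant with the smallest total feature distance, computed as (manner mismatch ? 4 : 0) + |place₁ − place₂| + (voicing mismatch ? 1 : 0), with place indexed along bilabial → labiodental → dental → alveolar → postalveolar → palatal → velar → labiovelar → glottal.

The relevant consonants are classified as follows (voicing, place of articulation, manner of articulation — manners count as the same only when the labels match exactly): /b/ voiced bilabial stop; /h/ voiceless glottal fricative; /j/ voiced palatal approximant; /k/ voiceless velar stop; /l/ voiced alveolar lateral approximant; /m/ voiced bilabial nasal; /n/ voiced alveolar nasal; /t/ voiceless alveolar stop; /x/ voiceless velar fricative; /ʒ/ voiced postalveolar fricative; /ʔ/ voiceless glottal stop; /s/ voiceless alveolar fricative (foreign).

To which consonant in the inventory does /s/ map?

/ʒ/ is closest: same manner (fricative), place distance 1 (alveolar→postalveolar), voicing differs (+1); total 2. Next closest is /x/ at distance 3.

ʒ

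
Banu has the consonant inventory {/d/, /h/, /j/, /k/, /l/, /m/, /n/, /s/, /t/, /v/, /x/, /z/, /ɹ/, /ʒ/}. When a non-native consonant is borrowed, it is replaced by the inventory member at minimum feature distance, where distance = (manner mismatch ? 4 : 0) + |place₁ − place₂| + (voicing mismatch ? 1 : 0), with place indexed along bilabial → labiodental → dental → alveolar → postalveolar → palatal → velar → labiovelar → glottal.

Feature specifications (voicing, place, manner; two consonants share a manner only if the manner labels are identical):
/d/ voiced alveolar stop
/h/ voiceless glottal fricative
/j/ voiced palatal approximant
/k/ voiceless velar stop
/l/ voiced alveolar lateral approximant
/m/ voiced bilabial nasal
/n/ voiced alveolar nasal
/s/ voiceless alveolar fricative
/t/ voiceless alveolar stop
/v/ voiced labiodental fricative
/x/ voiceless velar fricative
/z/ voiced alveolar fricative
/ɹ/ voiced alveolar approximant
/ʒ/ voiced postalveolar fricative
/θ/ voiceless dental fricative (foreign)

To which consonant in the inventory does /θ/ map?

/s/ is closest: same manner (fricative), place distance 1 (dental→alveolar), same voicing; total 1. Next closest is /v/ at distance 2.

s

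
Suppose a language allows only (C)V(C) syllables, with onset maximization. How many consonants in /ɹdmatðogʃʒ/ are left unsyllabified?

Syllabifying with onset maximization leaves /ɹ/, /d/, /ʃ/, /ʒ/ stranded (at most one coda consonant is licensed; onsets are limited to one consonant).

4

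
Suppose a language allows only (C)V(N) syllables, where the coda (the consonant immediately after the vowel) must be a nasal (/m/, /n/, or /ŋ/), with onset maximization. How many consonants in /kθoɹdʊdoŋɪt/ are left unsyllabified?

3

Syllabifying with onset maximization leaves /k/, /ɹ/, /t/ stranded (only a nasal (/m/, /n/, or /ŋ/) is licensed in coda position; onsets are limited to one consonant).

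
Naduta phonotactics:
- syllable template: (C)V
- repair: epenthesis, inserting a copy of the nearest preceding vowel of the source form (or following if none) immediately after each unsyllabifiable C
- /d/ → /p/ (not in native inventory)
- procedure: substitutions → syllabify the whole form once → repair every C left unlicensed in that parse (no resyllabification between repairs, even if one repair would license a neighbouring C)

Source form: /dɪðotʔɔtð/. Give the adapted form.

pɪðotoʔɔtɔðɔ

Substitution: /d/ → /p/, giving /pɪðotʔɔtð/.
Under (C)V, the unsyllabifiable consonants are /t/, /t/, /ð/ (no codas are permitted; onsets are limited to one consonant).
Inserting the epenthetic vowel yields /t/ → /to/, /t/ → /tɔ/, /ð/ → /ðɔ/.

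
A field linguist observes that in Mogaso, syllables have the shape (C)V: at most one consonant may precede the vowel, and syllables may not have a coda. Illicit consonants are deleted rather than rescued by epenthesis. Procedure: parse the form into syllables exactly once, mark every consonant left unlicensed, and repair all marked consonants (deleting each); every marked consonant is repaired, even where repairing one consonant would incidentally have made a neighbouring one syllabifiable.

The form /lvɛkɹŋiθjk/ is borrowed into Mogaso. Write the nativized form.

vɛŋi

The consonants /l/, /k/, /ɹ/, /θ/, /j/, /k/ cannot be parsed into a legal (C)V syllable (no codas are permitted; onsets are limited to one consonant).
Deleting the stranded consonants removes /l/, /k/, /ɹ/, /θ/, /j/, /k/.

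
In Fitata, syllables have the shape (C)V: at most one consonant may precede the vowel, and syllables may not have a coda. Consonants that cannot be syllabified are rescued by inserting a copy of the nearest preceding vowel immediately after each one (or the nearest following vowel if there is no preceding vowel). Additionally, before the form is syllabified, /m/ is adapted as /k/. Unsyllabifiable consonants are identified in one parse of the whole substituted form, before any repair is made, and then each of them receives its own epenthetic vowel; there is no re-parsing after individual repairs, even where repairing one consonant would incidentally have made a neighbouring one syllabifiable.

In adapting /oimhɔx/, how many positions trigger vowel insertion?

After substitution the input is /oikhɔx/.
The unsyllabifiable consonants are /k/, /x/; each receives one epenthetic vowel.

2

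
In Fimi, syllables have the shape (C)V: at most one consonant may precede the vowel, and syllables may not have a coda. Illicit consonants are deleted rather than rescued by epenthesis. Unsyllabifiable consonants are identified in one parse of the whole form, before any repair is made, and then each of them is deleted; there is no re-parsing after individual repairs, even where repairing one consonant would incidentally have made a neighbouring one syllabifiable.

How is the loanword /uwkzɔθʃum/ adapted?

Under (C)V, the unsyllabifiable consonants are /w/, /k/, /θ/, /m/ (no codas are permitted; onsets are limited to one consonant).
Each unlicensed consonant is deleted: /w/, /k/, /θ/, /m/.

uzɔʃu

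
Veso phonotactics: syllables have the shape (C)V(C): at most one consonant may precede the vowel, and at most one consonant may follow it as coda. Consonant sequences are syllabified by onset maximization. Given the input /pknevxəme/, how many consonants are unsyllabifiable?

The consonants /p/, /k/ cannot be parsed into a legal (C)V(C) syllable (at most one coda consonant is licensed; onsets are limited to one consonant).

2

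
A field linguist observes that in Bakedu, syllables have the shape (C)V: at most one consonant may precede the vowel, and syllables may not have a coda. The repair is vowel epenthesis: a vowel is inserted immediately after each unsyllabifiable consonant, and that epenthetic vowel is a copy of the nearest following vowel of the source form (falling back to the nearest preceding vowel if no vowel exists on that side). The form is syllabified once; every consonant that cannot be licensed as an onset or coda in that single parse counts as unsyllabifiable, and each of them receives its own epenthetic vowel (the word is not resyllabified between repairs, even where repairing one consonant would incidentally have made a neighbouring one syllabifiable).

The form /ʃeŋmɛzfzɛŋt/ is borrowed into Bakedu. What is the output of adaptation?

ʃeŋɛmɛzɛfɛzɛŋɛtɛ

Syllabifying with onset maximization leaves /ŋ/, /z/, /f/, /ŋ/, /t/ stranded (no codas are permitted; onsets are limited to one consonant).
Epenthesis after each stranded consonant: /ŋ/ → /ŋɛ/, /z/ → /zɛ/, /f/ → /fɛ/, /ŋ/ → /ŋɛ/, /t/ → /tɛ/.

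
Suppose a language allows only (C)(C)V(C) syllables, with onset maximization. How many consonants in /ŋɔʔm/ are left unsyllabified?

Under (C)(C)V(C), the unsyllabifiable consonants are /m/ (at most one coda consonant is licensed; onsets may contain at most 2 consonants).

1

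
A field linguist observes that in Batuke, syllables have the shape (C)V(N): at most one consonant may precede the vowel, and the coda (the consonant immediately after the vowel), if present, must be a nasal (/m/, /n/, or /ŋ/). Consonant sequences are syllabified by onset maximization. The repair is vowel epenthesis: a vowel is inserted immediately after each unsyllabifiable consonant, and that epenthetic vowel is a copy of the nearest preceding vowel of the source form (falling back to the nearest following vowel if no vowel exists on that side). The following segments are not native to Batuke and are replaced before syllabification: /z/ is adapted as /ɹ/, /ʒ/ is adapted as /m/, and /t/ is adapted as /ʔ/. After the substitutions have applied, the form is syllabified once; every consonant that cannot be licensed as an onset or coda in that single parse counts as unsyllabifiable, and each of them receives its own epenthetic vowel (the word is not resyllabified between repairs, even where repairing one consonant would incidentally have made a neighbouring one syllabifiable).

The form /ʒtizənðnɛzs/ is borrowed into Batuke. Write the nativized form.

miʔiɹənðənɛɹɛsɛ

Substitution: /ʒ/ → /m/, /t/ → /ʔ/, /z/ → /ɹ/, giving /mʔiɹənðnɛɹs/.
Syllabifying with onset maximization leaves /m/, /ð/, /ɹ/, /s/ stranded (only a nasal (/m/, /n/, or /ŋ/) is licensed in coda position; onsets are limited to one consonant).
Each unlicensed consonant becomes the onset of a new syllable: /m/ → /mi/, /ð/ → /ðə/, /ɹ/ → /ɹɛ/, /s/ → /sɛ/.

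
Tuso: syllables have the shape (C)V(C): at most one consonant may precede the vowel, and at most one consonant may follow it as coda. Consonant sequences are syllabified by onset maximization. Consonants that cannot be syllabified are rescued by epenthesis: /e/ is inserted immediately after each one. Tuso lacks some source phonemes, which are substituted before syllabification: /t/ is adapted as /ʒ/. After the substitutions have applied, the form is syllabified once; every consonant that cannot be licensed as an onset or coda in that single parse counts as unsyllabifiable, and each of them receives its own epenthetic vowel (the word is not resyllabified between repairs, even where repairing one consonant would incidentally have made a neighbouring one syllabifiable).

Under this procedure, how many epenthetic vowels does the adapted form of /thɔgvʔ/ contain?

3

After substitution the input is /ʒhɔgvʔ/.
The unsyllabifiable consonants are /ʒ/, /v/, /ʔ/; each receives one epenthetic vowel.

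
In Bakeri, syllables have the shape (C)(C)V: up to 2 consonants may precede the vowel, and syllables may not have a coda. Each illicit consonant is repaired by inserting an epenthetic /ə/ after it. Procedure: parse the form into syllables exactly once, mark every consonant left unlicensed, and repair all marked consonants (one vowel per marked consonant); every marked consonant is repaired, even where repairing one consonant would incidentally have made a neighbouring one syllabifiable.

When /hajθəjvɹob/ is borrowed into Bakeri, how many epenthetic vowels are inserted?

The unsyllabifiable consonants are /j/, /b/; each receives one epenthetic vowel.

2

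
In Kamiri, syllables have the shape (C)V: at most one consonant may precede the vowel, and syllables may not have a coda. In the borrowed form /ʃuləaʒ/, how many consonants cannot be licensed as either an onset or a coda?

1

The consonants /ʒ/ cannot be parsed into a legal (C)V syllable (no codas are permitted; onsets are limited to one consonant).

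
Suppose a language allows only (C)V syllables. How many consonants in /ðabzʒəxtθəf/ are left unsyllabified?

The consonants /b/, /z/, /x/, /t/, /f/ cannot be parsed into a legal (C)V syllable (no codas are permitted; onsets are limited to one consonant).

5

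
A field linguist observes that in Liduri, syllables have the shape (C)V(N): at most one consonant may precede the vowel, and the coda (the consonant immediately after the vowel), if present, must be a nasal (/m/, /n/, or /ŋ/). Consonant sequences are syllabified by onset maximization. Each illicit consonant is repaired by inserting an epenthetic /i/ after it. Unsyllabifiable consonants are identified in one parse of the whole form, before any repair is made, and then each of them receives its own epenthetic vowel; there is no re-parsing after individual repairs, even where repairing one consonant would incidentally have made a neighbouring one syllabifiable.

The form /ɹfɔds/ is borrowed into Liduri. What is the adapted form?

The consonants /ɹ/, /d/, /s/ cannot be parsed into a legal (C)V(N) syllable (only a nasal (/m/, /n/, or /ŋ/) is licensed in coda position; onsets are limited to one consonant).
Each unlicensed consonant becomes the onset of a new syllable: /ɹ/ → /ɹi/, /d/ → /di/, /s/ → /si/.

ɹifɔdisi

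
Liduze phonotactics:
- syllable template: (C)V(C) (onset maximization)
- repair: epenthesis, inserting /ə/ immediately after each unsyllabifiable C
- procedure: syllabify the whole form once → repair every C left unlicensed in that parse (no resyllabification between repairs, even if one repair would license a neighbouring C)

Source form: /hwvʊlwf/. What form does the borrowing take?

həwəvʊlwəfə

The consonants /h/, /w/, /w/, /f/ cannot be parsed into a legal (C)V(C) syllable (at most one coda consonant is licensed; onsets are limited to one consonant).
Inserting the epenthetic vowel yields /h/ → /hə/, /w/ → /wə/, /w/ → /wə/, /f/ → /fə/.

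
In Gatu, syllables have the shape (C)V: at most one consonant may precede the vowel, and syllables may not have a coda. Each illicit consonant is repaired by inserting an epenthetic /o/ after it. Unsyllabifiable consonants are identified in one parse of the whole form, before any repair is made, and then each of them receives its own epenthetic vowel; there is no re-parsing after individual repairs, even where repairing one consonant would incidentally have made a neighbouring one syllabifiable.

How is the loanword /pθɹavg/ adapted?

Under (C)V, the unsyllabifiable consonants are /p/, /θ/, /v/, /g/ (no codas are permitted; onsets are limited to one consonant).
Epenthesis after each stranded consonant: /p/ → /po/, /θ/ → /θo/, /v/ → /vo/, /g/ → /go/.

poθoɹavogo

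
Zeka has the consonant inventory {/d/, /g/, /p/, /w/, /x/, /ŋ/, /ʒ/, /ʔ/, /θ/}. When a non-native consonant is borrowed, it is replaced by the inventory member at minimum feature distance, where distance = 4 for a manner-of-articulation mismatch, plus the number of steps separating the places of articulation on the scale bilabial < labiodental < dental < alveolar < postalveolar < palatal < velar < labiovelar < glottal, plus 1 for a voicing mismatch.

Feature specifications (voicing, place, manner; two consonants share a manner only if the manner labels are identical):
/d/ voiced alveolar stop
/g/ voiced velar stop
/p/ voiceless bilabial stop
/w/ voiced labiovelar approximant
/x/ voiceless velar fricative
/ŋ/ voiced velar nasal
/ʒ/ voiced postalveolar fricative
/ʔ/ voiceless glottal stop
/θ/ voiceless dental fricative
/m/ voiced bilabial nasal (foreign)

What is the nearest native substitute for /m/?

/p/ is closest: manner differs (nasal→stop, +4), place distance 0 (bilabial→bilabial), voicing differs (+1); total 5. Next closest is /ŋ/ at distance 6.

p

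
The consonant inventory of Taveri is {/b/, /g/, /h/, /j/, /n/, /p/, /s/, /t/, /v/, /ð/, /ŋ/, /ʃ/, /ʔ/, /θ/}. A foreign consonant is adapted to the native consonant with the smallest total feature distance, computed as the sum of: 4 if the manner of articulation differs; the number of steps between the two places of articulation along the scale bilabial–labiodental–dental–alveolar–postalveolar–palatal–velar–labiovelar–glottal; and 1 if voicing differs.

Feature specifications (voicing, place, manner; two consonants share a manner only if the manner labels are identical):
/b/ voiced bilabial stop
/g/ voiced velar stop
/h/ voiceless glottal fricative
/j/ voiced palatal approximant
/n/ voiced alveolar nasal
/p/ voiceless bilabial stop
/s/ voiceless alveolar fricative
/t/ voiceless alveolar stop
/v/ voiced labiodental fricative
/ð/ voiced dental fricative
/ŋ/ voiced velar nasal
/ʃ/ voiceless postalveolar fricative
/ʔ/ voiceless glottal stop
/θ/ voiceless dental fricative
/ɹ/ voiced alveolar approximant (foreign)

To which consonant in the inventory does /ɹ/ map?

j

/j/ is closest: same manner (approximant), place distance 2 (alveolar→palatal), same voicing; total 2. Next closest is /n/ at distance 4.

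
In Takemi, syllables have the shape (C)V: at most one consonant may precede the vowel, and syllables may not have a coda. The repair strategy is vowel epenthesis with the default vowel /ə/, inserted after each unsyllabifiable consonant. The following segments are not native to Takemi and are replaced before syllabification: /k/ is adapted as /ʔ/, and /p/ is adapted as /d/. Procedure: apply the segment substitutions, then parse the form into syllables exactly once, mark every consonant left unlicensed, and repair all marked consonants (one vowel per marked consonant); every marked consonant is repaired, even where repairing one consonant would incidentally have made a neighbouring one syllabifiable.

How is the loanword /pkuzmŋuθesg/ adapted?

dəʔuzəməŋuθesəgə

Substitution: /p/ → /d/, /k/ → /ʔ/, giving /dʔuzmŋuθesg/.
Under (C)V, the unsyllabifiable consonants are /d/, /z/, /m/, /s/, /g/ (no codas are permitted; onsets are limited to one consonant).
Each unlicensed consonant becomes the onset of a new syllable: /d/ → /də/, /z/ → /zə/, /m/ → /mə/, /s/ → /sə/, /g/ → /gə/.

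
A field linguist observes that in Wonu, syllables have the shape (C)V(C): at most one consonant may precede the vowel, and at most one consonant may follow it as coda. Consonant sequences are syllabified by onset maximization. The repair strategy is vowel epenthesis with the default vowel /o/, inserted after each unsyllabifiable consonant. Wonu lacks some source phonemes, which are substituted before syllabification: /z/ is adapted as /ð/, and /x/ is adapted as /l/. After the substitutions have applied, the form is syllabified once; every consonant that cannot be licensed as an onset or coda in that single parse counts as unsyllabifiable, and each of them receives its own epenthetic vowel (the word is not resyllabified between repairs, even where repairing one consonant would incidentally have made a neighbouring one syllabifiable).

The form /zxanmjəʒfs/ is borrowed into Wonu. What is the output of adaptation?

Substitution: /z/ → /ð/, /x/ → /l/, giving /ðlanmjəʒfs/.
Under (C)V(C), the unsyllabifiable consonants are /ð/, /m/, /f/, /s/ (at most one coda consonant is licensed; onsets are limited to one consonant).
Epenthesis after each stranded consonant: /ð/ → /ðo/, /m/ → /mo/, /f/ → /fo/, /s/ → /so/.

ðolanmojəʒfoso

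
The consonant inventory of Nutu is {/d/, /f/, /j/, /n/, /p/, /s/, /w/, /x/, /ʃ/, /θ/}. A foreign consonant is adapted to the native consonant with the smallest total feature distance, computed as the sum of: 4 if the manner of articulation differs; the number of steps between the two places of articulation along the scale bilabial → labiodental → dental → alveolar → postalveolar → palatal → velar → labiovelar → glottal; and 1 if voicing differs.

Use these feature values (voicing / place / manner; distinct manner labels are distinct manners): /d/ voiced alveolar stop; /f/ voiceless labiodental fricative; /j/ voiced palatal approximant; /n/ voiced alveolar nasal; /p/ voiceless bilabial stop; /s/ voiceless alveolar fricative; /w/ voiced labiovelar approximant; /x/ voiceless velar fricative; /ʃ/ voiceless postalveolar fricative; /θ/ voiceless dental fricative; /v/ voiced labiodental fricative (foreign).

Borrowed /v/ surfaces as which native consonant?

f

/f/ is closest: same manner (fricative), place distance 0 (labiodental→labiodental), voicing differs (+1); total 1. Next closest is /θ/ at distance 2.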